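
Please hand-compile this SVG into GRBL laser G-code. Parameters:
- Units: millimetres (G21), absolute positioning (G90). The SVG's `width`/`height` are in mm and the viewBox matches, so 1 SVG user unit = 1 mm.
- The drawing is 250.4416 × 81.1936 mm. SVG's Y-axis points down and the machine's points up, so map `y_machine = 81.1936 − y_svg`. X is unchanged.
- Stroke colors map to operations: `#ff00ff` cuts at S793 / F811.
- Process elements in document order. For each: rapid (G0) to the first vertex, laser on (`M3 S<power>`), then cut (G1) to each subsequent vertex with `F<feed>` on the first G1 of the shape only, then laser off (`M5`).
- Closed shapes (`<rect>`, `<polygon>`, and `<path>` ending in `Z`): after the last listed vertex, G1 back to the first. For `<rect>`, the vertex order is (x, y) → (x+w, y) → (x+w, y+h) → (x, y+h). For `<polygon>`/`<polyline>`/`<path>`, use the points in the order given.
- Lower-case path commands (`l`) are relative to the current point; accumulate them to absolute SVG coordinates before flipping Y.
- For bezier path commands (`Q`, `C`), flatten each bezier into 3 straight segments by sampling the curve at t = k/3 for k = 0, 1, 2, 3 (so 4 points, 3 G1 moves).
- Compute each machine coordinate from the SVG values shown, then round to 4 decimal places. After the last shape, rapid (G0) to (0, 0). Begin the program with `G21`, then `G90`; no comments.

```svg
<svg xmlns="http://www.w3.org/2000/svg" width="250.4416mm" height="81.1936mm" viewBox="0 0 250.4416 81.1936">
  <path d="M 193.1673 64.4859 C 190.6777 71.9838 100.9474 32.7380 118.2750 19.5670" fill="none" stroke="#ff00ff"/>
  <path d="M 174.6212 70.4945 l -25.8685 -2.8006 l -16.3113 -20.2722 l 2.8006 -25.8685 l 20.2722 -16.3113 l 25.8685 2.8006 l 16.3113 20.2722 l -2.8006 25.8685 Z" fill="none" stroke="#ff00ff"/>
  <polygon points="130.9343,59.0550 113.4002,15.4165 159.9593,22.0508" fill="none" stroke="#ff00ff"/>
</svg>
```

G21
G90
G0 X193.1673 Y16.7077
M3 S793
G1 X168.7937 Y22.0941 F811
G1 X129.4371 Y42.4610
G1 X118.2750 Y61.6266
M5
G0 X174.6212 Y10.6991
M3 S793
G1 X148.7527 Y13.4997 F811
G1 X132.4414 Y33.7719
G1 X135.2420 Y59.6404
G1 X155.5142 Y75.9517
G1 X181.3827 Y73.1511
G1 X197.6940 Y52.8789
G1 X194.8934 Y27.0104
G1 X174.6212 Y10.6991
M5
G0 X130.9343 Y22.1386
M3 S793
G1 X113.4002 Y65.7771 F811
G1 X159.9593 Y59.1428
G1 X130.9343 Y22.1386
M5
G0 X0.0000 Y0.0000

1 u = 1 mm; y_m = 81.1936 − y.

[1] `<path>` cubic bezier, #ff00ff→cut S793 F811: (193.1673,16.7077) → (168.7937,22.0941) → (129.4371,42.4610) → (118.2750,61.6266)

[2] `<path>` regular polygon, #ff00ff→cut S793 F811: (174.6212,10.6991) → (148.7527,13.4997) → (132.4414,33.7719) → (135.2420,59.6404) → (155.5142,75.9517) → (181.3827,73.1511) → (197.6940,52.8789) → (194.8934,27.0104) → (174.6212,10.6991) (closed)

[3] `<polygon>` regular polygon, #ff00ff→cut S793 F811: (130.9343,22.1386) → (113.4002,65.7771) → (159.9593,59.1428) → (130.9343,22.1386) (closed)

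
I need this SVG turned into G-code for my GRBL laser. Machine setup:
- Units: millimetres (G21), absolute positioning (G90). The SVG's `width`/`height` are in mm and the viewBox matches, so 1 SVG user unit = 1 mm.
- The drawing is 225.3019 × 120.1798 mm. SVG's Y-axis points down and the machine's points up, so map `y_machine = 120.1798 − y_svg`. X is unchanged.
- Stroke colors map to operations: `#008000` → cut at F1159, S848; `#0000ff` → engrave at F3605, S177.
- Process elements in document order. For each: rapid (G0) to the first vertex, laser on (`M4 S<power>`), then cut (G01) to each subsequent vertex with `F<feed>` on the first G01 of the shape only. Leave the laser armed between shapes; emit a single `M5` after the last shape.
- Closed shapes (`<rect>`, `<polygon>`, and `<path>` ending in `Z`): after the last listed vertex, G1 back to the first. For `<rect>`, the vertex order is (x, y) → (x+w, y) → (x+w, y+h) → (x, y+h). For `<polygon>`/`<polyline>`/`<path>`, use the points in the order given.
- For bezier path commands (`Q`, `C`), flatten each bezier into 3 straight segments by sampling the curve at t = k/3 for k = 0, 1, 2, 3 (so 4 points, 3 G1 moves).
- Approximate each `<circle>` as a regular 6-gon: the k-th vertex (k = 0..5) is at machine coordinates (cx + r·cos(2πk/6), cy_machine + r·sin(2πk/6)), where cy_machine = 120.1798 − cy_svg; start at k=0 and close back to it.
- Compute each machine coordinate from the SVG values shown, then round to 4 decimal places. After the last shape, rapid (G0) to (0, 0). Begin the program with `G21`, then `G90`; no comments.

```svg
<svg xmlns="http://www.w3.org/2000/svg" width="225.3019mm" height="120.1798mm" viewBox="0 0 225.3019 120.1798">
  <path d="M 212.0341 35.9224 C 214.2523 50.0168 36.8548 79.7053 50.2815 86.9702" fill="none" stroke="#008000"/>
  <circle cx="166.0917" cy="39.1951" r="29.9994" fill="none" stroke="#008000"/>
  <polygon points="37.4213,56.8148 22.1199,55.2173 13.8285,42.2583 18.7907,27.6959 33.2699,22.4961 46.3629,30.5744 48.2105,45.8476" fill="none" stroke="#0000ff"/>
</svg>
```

viewBox `0 0 225.3019 120.1798` with mm width/height → 1 unit = 1 mm. Flip: y_m = 120.1798 − y_svg.

**Shape 1** — `<path>` cubic bezier, stroke `#008000` → cut (S848, F1159). Control points (SVG): P0=(212.0341,35.9224), P1=(214.2523,50.0168), P2=(36.8548,79.7053), P3=(50.2815,86.9702); sampled at t=k/3. Machine vertices: (212.0341,84.2574) → (168.1004,66.3730) → (86.7429,46.5410) → (50.2815,33.2096). Open path.

**Shape 2** — `<circle>` circle, stroke `#008000` → cut (S848, F1159). Machine vertices: (196.0911,80.9847) → (181.0914,106.9649) → (151.0920,106.9649) → (136.0923,80.9847) → (151.0920,55.0045) → (181.0914,55.0045) → (196.0911,80.9847). Closed: final G1 returns to the first vertex.

**Shape 3** — `<polygon>` regular polygon, stroke `#0000ff` → engrave (S177, F3605). Machine vertices: (37.4213,63.3650) → (22.1199,64.9625) → (13.8285,77.9215) → (18.7907,92.4839) → (33.2699,97.6837) → (46.3629,89.6054) → (48.2105,74.3322) → (37.4213,63.3650). Closed: final G1 returns to the first vertex.

G21
G90
G0 X212.0341 Y84.2574
M4 S848
G01 X168.1004 Y66.3730 F1159
G01 X86.7429 Y46.5410
G01 X50.2815 Y33.2096
G0 X196.0911 Y80.9847
M4 S848
G01 X181.0914 Y106.9649 F1159
G01 X151.0920 Y106.9649
G01 X136.0923 Y80.9847
G01 X151.0920 Y55.0045
G01 X181.0914 Y55.0045
G01 X196.0911 Y80.9847
G0 X37.4213 Y63.3650
M4 S177
G01 X22.1199 Y64.9625 F3605
G01 X13.8285 Y77.9215
G01 X18.7907 Y92.4839
G01 X33.2699 Y97.6837
G01 X46.3629 Y89.6054
G01 X48.2105 Y74.3322
G01 X37.4213 Y63.3650
M5
G0 X0.0000 Y0.0000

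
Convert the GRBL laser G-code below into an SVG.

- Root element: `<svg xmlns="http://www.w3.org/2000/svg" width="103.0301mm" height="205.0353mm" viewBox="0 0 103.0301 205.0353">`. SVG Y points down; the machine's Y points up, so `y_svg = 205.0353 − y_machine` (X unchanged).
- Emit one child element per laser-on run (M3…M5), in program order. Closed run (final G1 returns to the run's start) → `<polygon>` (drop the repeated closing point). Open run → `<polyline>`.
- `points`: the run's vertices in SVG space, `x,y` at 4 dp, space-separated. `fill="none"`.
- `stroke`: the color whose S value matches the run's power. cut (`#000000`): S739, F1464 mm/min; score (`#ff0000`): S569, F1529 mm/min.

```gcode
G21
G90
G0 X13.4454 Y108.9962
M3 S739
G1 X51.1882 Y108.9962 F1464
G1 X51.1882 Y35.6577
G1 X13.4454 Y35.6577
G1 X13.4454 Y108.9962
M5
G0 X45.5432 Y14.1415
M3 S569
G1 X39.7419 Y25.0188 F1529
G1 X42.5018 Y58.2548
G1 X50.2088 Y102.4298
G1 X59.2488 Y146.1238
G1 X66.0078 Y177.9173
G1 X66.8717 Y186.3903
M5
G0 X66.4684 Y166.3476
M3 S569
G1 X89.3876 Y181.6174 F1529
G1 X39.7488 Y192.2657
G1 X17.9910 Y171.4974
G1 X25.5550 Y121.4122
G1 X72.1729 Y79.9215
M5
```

<svg xmlns="http://www.w3.org/2000/svg" width="103.0301mm" height="205.0353mm" viewBox="0 0 103.0301 205.0353">
  <polygon points="13.4454,96.0391 51.1882,96.0391 51.1882,169.3776 13.4454,169.3776" fill="none" stroke="#000000"/>
  <polyline points="45.5432,190.8938 39.7419,180.0165 42.5018,146.7805 50.2088,102.6055 59.2488,58.9115 66.0078,27.1180 66.8717,18.6450" fill="none" stroke="#ff0000"/>
  <polyline points="66.4684,38.6877 89.3876,23.4179 39.7488,12.7696 17.9910,33.5379 25.5550,83.6231 72.1729,125.1138" fill="none" stroke="#ff0000"/>
</svg>

y_svg = 205.0353 − y_m.

[1] S739→`#000000` (cut); closed run; points: 13.4454,96.0391 51.1882,96.0391 51.1882,169.3776 13.4454,169.3776

[2] S569→`#ff0000` (score); open run; points: 45.5432,190.8938 39.7419,180.0165 42.5018,146.7805 50.2088,102.6055 59.2488,58.9115 66.0078,27.1180 66.8717,18.6450

[3] S569→`#ff0000` (score); open run; points: 66.4684,38.6877 89.3876,23.4179 39.7488,12.7696 17.9910,33.5379 25.5550,83.6231 72.1729,125.1138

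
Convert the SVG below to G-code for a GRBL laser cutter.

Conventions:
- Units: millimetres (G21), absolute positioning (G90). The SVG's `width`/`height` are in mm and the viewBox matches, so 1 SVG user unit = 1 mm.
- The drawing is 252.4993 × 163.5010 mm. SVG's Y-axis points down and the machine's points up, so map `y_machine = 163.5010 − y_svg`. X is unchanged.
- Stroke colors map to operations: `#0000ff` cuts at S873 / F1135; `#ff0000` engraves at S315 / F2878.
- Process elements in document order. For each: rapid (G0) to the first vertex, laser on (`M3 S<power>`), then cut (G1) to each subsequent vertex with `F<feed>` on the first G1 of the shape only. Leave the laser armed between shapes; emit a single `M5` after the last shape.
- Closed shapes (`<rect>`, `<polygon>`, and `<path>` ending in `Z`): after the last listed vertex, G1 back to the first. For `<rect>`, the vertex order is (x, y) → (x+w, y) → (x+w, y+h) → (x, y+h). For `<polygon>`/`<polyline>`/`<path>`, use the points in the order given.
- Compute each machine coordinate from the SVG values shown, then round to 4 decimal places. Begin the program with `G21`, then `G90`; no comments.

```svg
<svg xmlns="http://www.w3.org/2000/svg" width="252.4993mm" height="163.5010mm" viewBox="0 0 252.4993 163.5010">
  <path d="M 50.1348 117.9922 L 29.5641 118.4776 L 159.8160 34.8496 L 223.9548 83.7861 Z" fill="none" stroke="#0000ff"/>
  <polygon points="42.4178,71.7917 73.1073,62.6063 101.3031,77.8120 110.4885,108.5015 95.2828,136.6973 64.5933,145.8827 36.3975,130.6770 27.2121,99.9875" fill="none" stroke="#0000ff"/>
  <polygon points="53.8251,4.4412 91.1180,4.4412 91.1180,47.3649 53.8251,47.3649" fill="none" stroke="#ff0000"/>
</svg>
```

G21
G90
G0 X50.1348 Y45.5088
M3 S873
G1 X29.5641 Y45.0234 F1135
G1 X159.8160 Y128.6514
G1 X223.9548 Y79.7149
G1 X50.1348 Y45.5088
G0 X42.4178 Y91.7093
M3 S873
G1 X73.1073 Y100.8947 F1135
G1 X101.3031 Y85.6890
G1 X110.4885 Y54.9995
G1 X95.2828 Y26.8037
G1 X64.5933 Y17.6183
G1 X36.3975 Y32.8240
G1 X27.2121 Y63.5135
G1 X42.4178 Y91.7093
G0 X53.8251 Y159.0598
M3 S315
G1 X91.1180 Y159.0598 F2878
G1 X91.1180 Y116.1361
G1 X53.8251 Y116.1361
G1 X53.8251 Y159.0598
M5

Since the viewBox matches the mm dimensions, user units are millimetres directly. The only transform is the Y-flip y_m = 163.5010 − y_svg.

Shape 1 is a closed polygon drawn with `<path>`. Its stroke #0000ff means cut at S873, F1135. After flipping Y the toolpath is (50.1348,45.5088) → (29.5641,45.0234) → (159.8160,128.6514) → (223.9548,79.7149) → (50.1348,45.5088), returning to the start.

Shape 2 is a regular polygon drawn with `<polygon>`. Its stroke #0000ff means cut at S873, F1135. After flipping Y the toolpath is (42.4178,91.7093) → (73.1073,100.8947) → (101.3031,85.6890) → (110.4885,54.9995) → (95.2828,26.8037) → (64.5933,17.6183) → (36.3975,32.8240) → (27.2121,63.5135) → (42.4178,91.7093), returning to the start.

Shape 3 is a rectangle drawn with `<polygon>`. Its stroke #ff0000 means engrave at S315, F2878. After flipping Y the toolpath is (53.8251,159.0598) → (91.1180,159.0598) → (91.1180,116.1361) → (53.8251,116.1361) → (53.8251,159.0598), returning to the start.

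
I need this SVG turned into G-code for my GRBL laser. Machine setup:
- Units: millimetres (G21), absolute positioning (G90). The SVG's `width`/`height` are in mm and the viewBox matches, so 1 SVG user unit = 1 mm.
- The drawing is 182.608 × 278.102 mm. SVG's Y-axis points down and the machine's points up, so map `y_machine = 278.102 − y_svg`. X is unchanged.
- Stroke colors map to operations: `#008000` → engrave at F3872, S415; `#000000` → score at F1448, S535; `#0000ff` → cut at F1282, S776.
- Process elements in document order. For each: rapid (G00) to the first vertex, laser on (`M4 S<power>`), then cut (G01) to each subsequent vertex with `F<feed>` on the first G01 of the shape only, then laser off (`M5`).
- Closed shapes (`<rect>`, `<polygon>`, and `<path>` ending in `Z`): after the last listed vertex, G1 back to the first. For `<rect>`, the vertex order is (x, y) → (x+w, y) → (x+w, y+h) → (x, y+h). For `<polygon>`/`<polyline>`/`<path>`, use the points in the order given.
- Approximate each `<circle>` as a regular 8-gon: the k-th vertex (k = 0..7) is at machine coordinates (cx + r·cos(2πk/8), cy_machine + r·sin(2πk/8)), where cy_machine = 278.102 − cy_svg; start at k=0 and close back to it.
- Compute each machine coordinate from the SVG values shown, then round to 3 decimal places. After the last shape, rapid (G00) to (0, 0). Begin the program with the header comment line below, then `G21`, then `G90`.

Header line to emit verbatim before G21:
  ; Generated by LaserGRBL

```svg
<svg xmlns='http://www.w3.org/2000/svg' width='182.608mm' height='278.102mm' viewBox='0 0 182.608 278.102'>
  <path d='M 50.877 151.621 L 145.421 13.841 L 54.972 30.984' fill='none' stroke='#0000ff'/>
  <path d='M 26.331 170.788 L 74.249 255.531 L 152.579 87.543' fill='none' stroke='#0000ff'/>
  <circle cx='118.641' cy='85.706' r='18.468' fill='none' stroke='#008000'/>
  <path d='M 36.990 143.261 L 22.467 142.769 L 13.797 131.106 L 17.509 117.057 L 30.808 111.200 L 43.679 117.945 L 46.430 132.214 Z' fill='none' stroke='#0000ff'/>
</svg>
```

1 u = 1 mm; y_m = 278.102 − y.

[1] `<path>` open polyline, #0000ff→cut S776 F1282: (50.877,126.481) → (145.421,264.261) → (54.972,247.118)

[2] `<path>` open polyline, #0000ff→cut S776 F1282: (26.331,107.314) → (74.249,22.571) → (152.579,190.559)

[3] `<circle>` circle, #008000→engrave S415 F3872: (137.109,192.396) → (131.700,205.455) → (118.641,210.864) → (105.582,205.455) → (100.173,192.396) → (105.582,179.337) → (118.641,173.928) → (131.700,179.337) → (137.109,192.396) (closed)

[4] `<path>` regular polygon, #0000ff→cut S776 F1282: (36.990,134.841) → (22.467,135.333) → (13.797,146.996) → (17.509,161.045) → (30.808,166.902) → (43.679,160.157) → (46.430,145.888) → (36.990,134.841) (closed)

; Generated by LaserGRBL
G21
G90
G00 X50.877 Y126.481
M4 S776
G01 X145.421 Y264.261 F1282
G01 X54.972 Y247.118
M5
G00 X26.331 Y107.314
M4 S776
G01 X74.249 Y22.571 F1282
G01 X152.579 Y190.559
M5
G00 X137.109 Y192.396
M4 S415
G01 X131.700 Y205.455 F3872
G01 X118.641 Y210.864
G01 X105.582 Y205.455
G01 X100.173 Y192.396
G01 X105.582 Y179.337
G01 X118.641 Y173.928
G01 X131.700 Y179.337
G01 X137.109 Y192.396
M5
G00 X36.990 Y134.841
M4 S776
G01 X22.467 Y135.333 F1282
G01 X13.797 Y146.996
G01 X17.509 Y161.045
G01 X30.808 Y166.902
G01 X43.679 Y160.157
G01 X46.430 Y145.888
G01 X36.990 Y134.841
M5
G00 X0.000 Y0.000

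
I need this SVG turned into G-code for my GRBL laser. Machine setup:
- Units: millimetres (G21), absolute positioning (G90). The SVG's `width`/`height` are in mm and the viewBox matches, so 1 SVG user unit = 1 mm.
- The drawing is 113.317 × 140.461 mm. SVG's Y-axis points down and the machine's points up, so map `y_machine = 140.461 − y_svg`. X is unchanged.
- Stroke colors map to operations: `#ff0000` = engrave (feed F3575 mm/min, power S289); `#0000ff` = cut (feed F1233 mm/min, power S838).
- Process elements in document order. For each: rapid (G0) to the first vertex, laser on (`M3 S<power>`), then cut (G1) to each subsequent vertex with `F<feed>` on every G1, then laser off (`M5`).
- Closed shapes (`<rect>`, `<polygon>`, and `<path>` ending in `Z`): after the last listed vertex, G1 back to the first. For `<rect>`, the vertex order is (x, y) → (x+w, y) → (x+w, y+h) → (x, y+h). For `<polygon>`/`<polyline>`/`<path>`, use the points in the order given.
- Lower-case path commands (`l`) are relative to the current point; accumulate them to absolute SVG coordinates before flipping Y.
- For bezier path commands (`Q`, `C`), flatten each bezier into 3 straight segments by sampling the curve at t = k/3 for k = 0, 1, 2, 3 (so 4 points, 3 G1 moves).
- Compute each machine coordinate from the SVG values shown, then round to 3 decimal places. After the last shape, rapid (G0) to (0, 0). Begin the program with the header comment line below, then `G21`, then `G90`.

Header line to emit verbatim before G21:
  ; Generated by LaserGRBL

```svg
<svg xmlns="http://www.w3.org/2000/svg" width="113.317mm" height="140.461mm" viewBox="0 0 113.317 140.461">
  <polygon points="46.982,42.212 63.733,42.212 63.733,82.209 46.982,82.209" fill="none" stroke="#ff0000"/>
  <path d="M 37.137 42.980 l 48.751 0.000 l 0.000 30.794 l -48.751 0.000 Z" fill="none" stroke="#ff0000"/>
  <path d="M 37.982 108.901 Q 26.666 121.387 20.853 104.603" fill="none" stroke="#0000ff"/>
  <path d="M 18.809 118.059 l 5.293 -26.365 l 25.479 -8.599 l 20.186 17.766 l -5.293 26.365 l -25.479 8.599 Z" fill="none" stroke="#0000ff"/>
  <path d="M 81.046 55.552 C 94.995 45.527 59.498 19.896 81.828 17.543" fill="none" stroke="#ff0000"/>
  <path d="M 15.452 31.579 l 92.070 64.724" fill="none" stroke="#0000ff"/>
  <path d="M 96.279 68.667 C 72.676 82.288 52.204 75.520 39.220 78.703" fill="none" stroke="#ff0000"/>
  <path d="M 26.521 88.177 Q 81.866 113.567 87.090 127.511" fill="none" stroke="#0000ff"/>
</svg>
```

; Generated by LaserGRBL
G21
G90
G0 X46.982 Y98.249
M3 S289
G1 X63.733 Y98.249 F3575
G1 X63.733 Y58.252 F3575
G1 X46.982 Y58.252 F3575
G1 X46.982 Y98.249 F3575
M5
G0 X37.137 Y97.481
M3 S289
G1 X85.888 Y97.481 F3575
G1 X85.888 Y66.687 F3575
G1 X37.137 Y66.687 F3575
G1 X37.137 Y97.481 F3575
M5
G0 X37.982 Y31.560
M3 S838
G1 X31.049 Y26.488 F1233
G1 X25.340 Y27.921 F1233
G1 X20.853 Y35.858 F1233
M5
G0 X18.809 Y22.402
M3 S838
G1 X24.102 Y48.767 F1233
G1 X49.581 Y57.366 F1233
G1 X69.767 Y39.600 F1233
G1 X64.474 Y13.235 F1233
G1 X38.995 Y4.636 F1233
G1 X18.809 Y22.402 F1233
M5
G0 X81.046 Y84.909
M3 S289
G1 X82.486 Y98.696 F3575
G1 X74.801 Y114.246 F3575
G1 X81.828 Y122.918 F3575
M5
G0 X15.452 Y108.882
M3 S838
G1 X107.522 Y44.158 F1233
M5
G0 X96.279 Y71.794
M3 S289
G1 X73.881 Y63.846 F3575
G1 X54.539 Y62.748 F3575
G1 X39.220 Y61.758 F3575
M5
G0 X26.521 Y52.284
M3 S838
G1 X57.849 Y36.629 F1233
G1 X78.038 Y23.518 F1233
G1 X87.090 Y12.950 F1233
M5
G0 X0.000 Y0.000

Since the viewBox matches the mm dimensions, user units are millimetres directly. The only transform is the Y-flip y_m = 140.461 − y_svg.

Shape 1 is a rectangle drawn with `<polygon>`. Its stroke #ff0000 means engrave at S289, F3575. After flipping Y the toolpath is (46.982,98.249) → (63.733,98.249) → (63.733,58.252) → (46.982,58.252) → (46.982,98.249), returning to the start.

Shape 2 is a rectangle drawn with `<path>`. Its stroke #ff0000 means engrave at S289, F3575. After flipping Y the toolpath is (37.137,97.481) → (85.888,97.481) → (85.888,66.687) → (37.137,66.687) → (37.137,97.481), returning to the start.

Shape 3 is a quadratic bezier drawn with `<path>`. Its stroke #0000ff means cut at S838, F1233. After flipping Y the toolpath is (37.982,31.560) → (31.049,26.488) → (25.340,27.921) → (20.853,35.858).

Shape 4 is a regular polygon drawn with `<path>`. Its stroke #0000ff means cut at S838, F1233. After flipping Y the toolpath is (18.809,22.402) → (24.102,48.767) → (49.581,57.366) → (69.767,39.600) → (64.474,13.235) → (38.995,4.636) → (18.809,22.402), returning to the start.

Shape 5 is a cubic bezier drawn with `<path>`. Its stroke #ff0000 means engrave at S289, F3575. After flipping Y the toolpath is (81.046,84.909) → (82.486,98.696) → (74.801,114.246) → (81.828,122.918).

Shape 6 is a line segment drawn with `<path>`. Its stroke #0000ff means cut at S838, F1233. After flipping Y the toolpath is (15.452,108.882) → (107.522,44.158).

Shape 7 is a cubic bezier drawn with `<path>`. Its stroke #ff0000 means engrave at S289, F3575. After flipping Y the toolpath is (96.279,71.794) → (73.881,63.846) → (54.539,62.748) → (39.220,61.758).

Shape 8 is a quadratic bezier drawn with `<path>`. Its stroke #0000ff means cut at S838, F1233. After flipping Y the toolpath is (26.521,52.284) → (57.849,36.629) → (78.038,23.518) → (87.090,12.950).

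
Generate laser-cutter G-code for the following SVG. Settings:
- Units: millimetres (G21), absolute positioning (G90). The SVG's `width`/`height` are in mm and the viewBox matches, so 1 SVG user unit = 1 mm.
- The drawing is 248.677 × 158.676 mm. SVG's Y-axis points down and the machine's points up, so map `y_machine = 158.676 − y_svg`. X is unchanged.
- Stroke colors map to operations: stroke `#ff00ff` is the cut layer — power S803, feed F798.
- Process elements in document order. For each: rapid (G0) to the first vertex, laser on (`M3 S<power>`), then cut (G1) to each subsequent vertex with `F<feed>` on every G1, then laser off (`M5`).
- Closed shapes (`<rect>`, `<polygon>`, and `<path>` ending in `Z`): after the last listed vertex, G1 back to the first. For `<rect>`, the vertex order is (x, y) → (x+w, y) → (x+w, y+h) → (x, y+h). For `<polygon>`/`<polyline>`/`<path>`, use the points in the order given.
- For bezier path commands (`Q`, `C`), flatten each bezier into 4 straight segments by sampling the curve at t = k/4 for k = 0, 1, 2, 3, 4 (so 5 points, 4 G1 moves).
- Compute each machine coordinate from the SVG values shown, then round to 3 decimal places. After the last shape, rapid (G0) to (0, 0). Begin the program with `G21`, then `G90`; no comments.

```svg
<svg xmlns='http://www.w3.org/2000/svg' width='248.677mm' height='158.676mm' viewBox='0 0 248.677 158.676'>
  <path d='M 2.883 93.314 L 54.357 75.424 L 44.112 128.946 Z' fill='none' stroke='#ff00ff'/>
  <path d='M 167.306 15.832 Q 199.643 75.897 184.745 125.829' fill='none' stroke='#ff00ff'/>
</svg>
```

G21
G90
G0 X2.883 Y65.362
M3 S803
G1 X54.357 Y83.252 F798
G1 X44.112 Y29.730 F798
G1 X2.883 Y65.362 F798
M5
G0 X167.306 Y142.844
M3 S803
G1 X180.522 Y113.445 F798
G1 X187.834 Y85.312 F798
G1 X189.242 Y58.446 F798
G1 X184.745 Y32.847 F798
M5
G0 X0.000 Y0.000

viewBox `0 0 248.677 158.676` with mm width/height → 1 unit = 1 mm. Flip: y_m = 158.676 − y_svg.

**Shape 1** — `<path>` regular polygon, stroke `#ff00ff` → cut (S803, F798). Machine vertices: (2.883,65.362) → (54.357,83.252) → (44.112,29.730) → (2.883,65.362). Closed: final G1 returns to the first vertex.

**Shape 2** — `<path>` quadratic bezier, stroke `#ff00ff` → cut (S803, F798). Control points (SVG): P0=(167.306,15.832), P1=(199.643,75.897), P2=(184.745,125.829); sampled at t=k/4. Machine vertices: (167.306,142.844) → (180.522,113.445) → (187.834,85.312) → (189.242,58.446) → (184.745,32.847). Open path.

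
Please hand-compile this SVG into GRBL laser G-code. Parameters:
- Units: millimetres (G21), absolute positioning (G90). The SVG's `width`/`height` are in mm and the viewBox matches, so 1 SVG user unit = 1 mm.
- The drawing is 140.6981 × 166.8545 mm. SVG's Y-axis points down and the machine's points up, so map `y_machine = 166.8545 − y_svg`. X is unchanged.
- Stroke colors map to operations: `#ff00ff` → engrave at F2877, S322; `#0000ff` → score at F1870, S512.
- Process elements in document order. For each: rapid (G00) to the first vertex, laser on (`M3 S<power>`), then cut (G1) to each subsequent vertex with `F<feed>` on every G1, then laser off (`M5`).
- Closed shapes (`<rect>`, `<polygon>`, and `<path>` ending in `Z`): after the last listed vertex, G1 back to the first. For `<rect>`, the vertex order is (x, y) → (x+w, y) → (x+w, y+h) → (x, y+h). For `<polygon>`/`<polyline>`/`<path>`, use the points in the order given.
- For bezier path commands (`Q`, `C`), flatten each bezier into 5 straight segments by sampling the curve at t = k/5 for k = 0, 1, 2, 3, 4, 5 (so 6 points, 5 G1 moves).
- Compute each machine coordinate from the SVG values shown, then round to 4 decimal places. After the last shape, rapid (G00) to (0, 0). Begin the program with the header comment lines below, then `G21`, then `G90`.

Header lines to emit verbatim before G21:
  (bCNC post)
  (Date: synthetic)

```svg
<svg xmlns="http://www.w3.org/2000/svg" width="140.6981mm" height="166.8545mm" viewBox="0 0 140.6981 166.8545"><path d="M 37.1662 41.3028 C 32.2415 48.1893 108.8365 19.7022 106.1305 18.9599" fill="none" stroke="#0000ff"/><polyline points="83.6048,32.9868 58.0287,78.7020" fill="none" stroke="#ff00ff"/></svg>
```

1 u = 1 mm; y_m = 166.8545 − y.

[1] `<path>` cubic bezier, #0000ff→score S512 F1870: (37.1662,125.5517) → (42.7072,125.1597) → (60.0935,130.2277) → (81.6057,137.7259) → (99.5245,144.6248) → (106.1305,147.8946)

[2] `<polyline>` line segment, #ff00ff→engrave S322 F2877: (83.6048,133.8677) → (58.0287,88.1525)

(bCNC post)
(Date: synthetic)
G21
G90
G00 X37.1662 Y125.5517
M3 S512
G1 X42.7072 Y125.1597 F1870
G1 X60.0935 Y130.2277 F1870
G1 X81.6057 Y137.7259 F1870
G1 X99.5245 Y144.6248 F1870
G1 X106.1305 Y147.8946 F1870
M5
G00 X83.6048 Y133.8677
M3 S322
G1 X58.0287 Y88.1525 F2877
M5
G00 X0.0000 Y0.0000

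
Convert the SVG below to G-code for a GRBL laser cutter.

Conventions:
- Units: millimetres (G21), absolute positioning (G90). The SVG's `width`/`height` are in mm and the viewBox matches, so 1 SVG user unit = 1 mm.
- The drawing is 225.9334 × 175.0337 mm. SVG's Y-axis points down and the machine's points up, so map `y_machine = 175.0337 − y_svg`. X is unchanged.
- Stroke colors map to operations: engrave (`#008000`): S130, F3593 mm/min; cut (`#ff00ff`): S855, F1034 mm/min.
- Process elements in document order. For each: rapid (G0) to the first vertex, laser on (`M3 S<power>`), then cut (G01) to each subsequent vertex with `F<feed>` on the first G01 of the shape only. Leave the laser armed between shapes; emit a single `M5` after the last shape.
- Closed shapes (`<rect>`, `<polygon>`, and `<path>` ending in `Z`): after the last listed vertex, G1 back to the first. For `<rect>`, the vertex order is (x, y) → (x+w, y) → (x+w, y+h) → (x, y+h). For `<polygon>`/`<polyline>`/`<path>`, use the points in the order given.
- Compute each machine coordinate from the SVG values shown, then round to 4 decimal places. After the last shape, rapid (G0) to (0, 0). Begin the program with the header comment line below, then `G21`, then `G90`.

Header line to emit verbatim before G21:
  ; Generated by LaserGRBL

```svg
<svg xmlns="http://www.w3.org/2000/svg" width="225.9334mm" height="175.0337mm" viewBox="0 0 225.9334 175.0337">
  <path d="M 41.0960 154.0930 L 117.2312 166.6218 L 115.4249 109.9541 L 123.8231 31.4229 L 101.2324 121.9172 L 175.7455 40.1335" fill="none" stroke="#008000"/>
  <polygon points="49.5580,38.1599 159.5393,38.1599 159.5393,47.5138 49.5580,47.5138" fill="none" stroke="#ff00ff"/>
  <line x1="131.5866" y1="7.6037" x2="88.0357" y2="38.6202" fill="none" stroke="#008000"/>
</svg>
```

; Generated by LaserGRBL
G21
G90
G0 X41.0960 Y20.9407
M3 S130
G01 X117.2312 Y8.4119 F3593
G01 X115.4249 Y65.0796
G01 X123.8231 Y143.6108
G01 X101.2324 Y53.1165
G01 X175.7455 Y134.9002
G0 X49.5580 Y136.8738
M3 S855
G01 X159.5393 Y136.8738 F1034
G01 X159.5393 Y127.5199
G01 X49.5580 Y127.5199
G01 X49.5580 Y136.8738
G0 X131.5866 Y167.4300
M3 S130
G01 X88.0357 Y136.4135 F3593
M5
G0 X0.0000 Y0.0000

viewBox `0 0 225.9334 175.0337` with mm width/height → 1 unit = 1 mm. Flip: y_m = 175.0337 − y_svg.

**Shape 1** — `<path>` open polyline, stroke `#008000` → engrave (S130, F3593). Machine vertices: (41.0960,20.9407) → (117.2312,8.4119) → (115.4249,65.0796) → (123.8231,143.6108) → (101.2324,53.1165) → (175.7455,134.9002). Open path.

**Shape 2** — `<polygon>` rectangle, stroke `#ff00ff` → cut (S855, F1034). Machine vertices: (49.5580,136.8738) → (159.5393,136.8738) → (159.5393,127.5199) → (49.5580,127.5199) → (49.5580,136.8738). Closed: final G1 returns to the first vertex.

**Shape 3** — `<line>` line segment, stroke `#008000` → engrave (S130, F3593). Machine vertices: (131.5866,167.4300) → (88.0357,136.4135). Open path.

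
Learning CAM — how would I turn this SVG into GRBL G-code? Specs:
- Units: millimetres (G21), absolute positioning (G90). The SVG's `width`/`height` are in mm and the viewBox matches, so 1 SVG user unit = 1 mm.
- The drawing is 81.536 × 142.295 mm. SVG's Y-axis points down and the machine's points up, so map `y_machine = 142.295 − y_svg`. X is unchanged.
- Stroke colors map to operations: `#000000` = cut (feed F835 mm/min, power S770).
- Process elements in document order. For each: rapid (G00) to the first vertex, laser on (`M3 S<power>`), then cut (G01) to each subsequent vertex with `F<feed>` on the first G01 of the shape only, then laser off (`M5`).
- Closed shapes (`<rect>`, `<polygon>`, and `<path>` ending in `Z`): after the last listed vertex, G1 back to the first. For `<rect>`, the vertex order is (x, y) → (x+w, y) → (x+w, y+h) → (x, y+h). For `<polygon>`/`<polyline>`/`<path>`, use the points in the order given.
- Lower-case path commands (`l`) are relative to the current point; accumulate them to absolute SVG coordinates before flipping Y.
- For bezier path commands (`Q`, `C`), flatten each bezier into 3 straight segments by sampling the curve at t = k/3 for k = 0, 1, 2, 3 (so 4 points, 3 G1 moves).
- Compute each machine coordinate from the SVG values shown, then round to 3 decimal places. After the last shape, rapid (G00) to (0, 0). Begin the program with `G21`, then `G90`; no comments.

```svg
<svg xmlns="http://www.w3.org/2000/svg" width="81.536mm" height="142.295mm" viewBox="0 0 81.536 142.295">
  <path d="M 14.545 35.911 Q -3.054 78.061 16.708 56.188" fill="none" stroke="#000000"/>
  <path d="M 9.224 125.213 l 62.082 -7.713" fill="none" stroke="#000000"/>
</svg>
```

Since the viewBox matches the mm dimensions, user units are millimetres directly. The only transform is the Y-flip y_m = 142.295 − y_svg.

Shape 1 is a quadratic bezier drawn with `<path>`. Its stroke #000000 means cut at S770, F835. After flipping Y the toolpath is (14.545,106.384) → (6.964,85.398) → (7.685,78.639) → (16.708,86.107).

Shape 2 is a line segment drawn with `<path>`. Its stroke #000000 means cut at S770, F835. After flipping Y the toolpath is (9.224,17.082) → (71.306,24.795).

G21
G90
G00 X14.545 Y106.384
M3 S770
G01 X6.964 Y85.398 F835
G01 X7.685 Y78.639
G01 X16.708 Y86.107
M5
G00 X9.224 Y17.082
M3 S770
G01 X71.306 Y24.795 F835
M5
G00 X0.000 Y0.000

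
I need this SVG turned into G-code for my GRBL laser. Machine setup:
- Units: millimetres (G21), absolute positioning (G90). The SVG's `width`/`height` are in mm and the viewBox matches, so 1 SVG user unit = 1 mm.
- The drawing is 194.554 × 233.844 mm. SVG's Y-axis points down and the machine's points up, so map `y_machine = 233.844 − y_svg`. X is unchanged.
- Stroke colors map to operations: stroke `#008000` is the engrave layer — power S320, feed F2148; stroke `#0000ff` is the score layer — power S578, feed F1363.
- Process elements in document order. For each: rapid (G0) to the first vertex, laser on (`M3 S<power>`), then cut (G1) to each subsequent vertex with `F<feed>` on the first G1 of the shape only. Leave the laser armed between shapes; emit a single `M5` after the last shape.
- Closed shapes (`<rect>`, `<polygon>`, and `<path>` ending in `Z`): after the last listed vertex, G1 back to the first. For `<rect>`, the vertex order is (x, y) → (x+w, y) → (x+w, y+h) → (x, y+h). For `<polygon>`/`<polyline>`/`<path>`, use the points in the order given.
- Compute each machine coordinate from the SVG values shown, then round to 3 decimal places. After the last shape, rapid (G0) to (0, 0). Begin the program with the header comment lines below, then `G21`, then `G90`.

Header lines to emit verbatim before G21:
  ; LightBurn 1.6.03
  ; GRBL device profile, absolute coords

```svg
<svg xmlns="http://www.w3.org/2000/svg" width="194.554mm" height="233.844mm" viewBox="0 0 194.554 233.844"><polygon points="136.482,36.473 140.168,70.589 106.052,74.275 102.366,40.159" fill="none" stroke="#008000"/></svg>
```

1 u = 1 mm; y_m = 233.844 − y.

[1] `<polygon>` regular polygon, #008000→engrave S320 F2148: (136.482,197.371) → (140.168,163.255) → (106.052,159.569) → (102.366,193.685) → (136.482,197.371) (closed)

; LightBurn 1.6.03
; GRBL device profile, absolute coords
G21
G90
G0 X136.482 Y197.371
M3 S320
G1 X140.168 Y163.255 F2148
G1 X106.052 Y159.569
G1 X102.366 Y193.685
G1 X136.482 Y197.371
M5
G0 X0.000 Y0.000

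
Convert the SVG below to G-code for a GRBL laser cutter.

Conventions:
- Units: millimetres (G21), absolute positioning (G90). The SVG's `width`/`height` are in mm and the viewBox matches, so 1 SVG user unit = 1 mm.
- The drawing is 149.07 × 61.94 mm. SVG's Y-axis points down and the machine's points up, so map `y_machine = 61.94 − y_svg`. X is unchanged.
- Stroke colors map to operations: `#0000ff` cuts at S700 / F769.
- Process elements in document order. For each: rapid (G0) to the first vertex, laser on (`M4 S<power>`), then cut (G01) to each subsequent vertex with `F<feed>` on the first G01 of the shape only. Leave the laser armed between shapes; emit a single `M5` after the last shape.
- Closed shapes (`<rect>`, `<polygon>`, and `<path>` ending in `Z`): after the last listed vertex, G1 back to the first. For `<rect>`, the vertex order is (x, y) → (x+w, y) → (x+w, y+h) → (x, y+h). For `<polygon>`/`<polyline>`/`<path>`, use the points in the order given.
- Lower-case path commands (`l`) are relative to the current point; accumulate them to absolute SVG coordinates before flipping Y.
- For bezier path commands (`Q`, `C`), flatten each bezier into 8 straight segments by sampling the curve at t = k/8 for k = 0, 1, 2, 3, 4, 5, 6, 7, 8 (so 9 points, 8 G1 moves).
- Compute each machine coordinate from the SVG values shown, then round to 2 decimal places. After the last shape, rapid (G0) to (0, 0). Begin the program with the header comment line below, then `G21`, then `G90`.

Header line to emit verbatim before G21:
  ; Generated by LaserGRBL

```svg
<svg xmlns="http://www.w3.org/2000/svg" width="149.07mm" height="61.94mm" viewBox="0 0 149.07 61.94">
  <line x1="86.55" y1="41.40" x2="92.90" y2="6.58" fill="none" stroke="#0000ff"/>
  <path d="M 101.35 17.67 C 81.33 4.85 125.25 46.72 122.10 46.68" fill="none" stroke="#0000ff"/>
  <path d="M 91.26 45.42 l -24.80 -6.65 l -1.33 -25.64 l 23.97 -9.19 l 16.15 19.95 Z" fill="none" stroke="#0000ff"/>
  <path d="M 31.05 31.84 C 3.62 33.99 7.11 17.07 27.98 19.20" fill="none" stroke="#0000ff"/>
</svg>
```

; Generated by LaserGRBL
G21
G90
G0 X86.55 Y20.54
M4 S700
G01 X92.90 Y55.36 F769
G0 X101.35 Y44.27
M4 S700
G01 X96.62 Y46.70 F769
G01 X96.59 Y45.14
G01 X99.95 Y40.71
G01 X105.40 Y34.56
G01 X111.64 Y27.80
G01 X117.37 Y21.58
G01 X121.29 Y17.02
G01 X122.10 Y15.26
G0 X91.26 Y16.52
M4 S700
G01 X66.46 Y23.17 F769
G01 X65.13 Y48.81
G01 X89.10 Y58.00
G01 X105.25 Y38.05
G01 X91.26 Y16.52
G0 X31.05 Y30.10
M4 S700
G01 X22.19 Y30.11 F769
G01 X16.06 Y31.47
G01 X12.52 Y33.72
G01 X11.40 Y36.41
G01 X12.55 Y39.11
G01 X15.80 Y41.36
G01 X20.99 Y42.72
G01 X27.98 Y42.74
M5
G0 X0.00 Y0.00

Since the viewBox matches the mm dimensions, user units are millimetres directly. The only transform is the Y-flip y_m = 61.94 − y_svg.

Shape 1 is a line segment drawn with `<line>`. Its stroke #0000ff means cut at S700, F769. After flipping Y the toolpath is (86.55,20.54) → (92.90,55.36).

Shape 2 is a cubic bezier drawn with `<path>`. Its stroke #0000ff means cut at S700, F769. After flipping Y the toolpath is (101.35,44.27) → (96.62,46.70) → (96.59,45.14) → (99.95,40.71) → (105.40,34.56) → (111.64,27.80) → (117.37,21.58) → (121.29,17.02) → (122.10,15.26).

Shape 3 is a regular polygon drawn with `<path>`. Its stroke #0000ff means cut at S700, F769. After flipping Y the toolpath is (91.26,16.52) → (66.46,23.17) → (65.13,48.81) → (89.10,58.00) → (105.25,38.05) → (91.26,16.52), returning to the start.

Shape 4 is a cubic bezier drawn with `<path>`. Its stroke #0000ff means cut at S700, F769. After flipping Y the toolpath is (31.05,30.10) → (22.19,30.11) → (16.06,31.47) → (12.52,33.72) → (11.40,36.41) → (12.55,39.11) → (15.80,41.36) → (20.99,42.72) → (27.98,42.74).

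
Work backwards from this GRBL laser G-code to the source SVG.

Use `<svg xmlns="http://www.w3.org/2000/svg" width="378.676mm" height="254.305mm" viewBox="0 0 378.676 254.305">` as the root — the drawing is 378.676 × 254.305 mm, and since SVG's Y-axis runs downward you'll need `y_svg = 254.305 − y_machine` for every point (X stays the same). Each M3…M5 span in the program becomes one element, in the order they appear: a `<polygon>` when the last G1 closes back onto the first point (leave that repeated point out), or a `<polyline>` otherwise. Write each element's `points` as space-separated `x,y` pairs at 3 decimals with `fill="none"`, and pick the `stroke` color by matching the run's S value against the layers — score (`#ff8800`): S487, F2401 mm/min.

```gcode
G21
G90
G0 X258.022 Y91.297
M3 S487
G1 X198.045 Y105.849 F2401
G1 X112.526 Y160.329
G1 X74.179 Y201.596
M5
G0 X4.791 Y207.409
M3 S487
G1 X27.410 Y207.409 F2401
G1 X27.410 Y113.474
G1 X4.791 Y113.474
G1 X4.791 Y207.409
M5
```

<svg xmlns="http://www.w3.org/2000/svg" width="378.676mm" height="254.305mm" viewBox="0 0 378.676 254.305">
  <polyline points="258.022,163.008 198.045,148.456 112.526,93.976 74.179,52.709" fill="none" stroke="#ff8800"/>
  <polygon points="4.791,46.896 27.410,46.896 27.410,140.831 4.791,140.831" fill="none" stroke="#ff8800"/>
</svg>

y_svg = 254.305 − y_m. Every run uses S487, so all elements get stroke `#ff8800` (score).

[1] open run; points: 258.022,163.008 198.045,148.456 112.526,93.976 74.179,52.709

[2] closed run; points: 4.791,46.896 27.410,46.896 27.410,140.831 4.791,140.831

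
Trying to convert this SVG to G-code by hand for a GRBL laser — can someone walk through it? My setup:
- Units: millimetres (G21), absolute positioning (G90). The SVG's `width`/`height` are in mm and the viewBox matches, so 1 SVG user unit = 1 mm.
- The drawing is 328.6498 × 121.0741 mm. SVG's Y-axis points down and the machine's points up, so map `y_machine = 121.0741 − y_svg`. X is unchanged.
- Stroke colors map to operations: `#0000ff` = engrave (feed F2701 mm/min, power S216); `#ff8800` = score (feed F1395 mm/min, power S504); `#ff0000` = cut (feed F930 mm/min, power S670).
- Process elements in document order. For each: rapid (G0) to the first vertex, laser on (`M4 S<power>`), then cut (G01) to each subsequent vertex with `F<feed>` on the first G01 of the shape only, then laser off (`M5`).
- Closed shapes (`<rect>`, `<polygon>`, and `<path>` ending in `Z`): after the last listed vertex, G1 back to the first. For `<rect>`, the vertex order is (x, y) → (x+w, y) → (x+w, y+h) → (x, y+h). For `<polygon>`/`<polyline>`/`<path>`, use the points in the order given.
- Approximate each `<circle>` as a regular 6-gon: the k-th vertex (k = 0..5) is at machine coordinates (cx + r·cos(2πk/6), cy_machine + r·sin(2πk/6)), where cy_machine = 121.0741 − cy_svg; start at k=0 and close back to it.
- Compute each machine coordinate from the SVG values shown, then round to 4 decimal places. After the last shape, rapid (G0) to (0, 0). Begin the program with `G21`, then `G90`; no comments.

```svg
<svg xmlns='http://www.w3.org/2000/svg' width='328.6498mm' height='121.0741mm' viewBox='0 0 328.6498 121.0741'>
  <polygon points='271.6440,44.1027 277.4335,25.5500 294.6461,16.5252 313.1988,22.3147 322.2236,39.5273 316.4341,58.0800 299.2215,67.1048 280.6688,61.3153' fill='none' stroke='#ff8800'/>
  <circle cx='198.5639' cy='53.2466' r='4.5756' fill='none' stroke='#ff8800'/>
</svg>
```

viewBox `0 0 328.6498 121.0741` with mm width/height → 1 unit = 1 mm. Flip: y_m = 121.0741 − y_svg.

**Shape 1** — `<polygon>` regular polygon, stroke `#ff8800` → score (S504, F1395). Machine vertices: (271.6440,76.9714) → (277.4335,95.5241) → (294.6461,104.5489) → (313.1988,98.7594) → (322.2236,81.5468) → (316.4341,62.9941) → (299.2215,53.9693) → (280.6688,59.7588) → (271.6440,76.9714). Closed: final G1 returns to the first vertex.

**Shape 2** — `<circle>` circle, stroke `#ff8800` → score (S504, F1395). Machine vertices: (203.1395,67.8275) → (200.8517,71.7901) → (196.2761,71.7901) → (193.9883,67.8275) → (196.2761,63.8649) → (200.8517,63.8649) → (203.1395,67.8275). Closed: final G1 returns to the first vertex.

G21
G90
G0 X271.6440 Y76.9714
M4 S504
G01 X277.4335 Y95.5241 F1395
G01 X294.6461 Y104.5489
G01 X313.1988 Y98.7594
G01 X322.2236 Y81.5468
G01 X316.4341 Y62.9941
G01 X299.2215 Y53.9693
G01 X280.6688 Y59.7588
G01 X271.6440 Y76.9714
M5
G0 X203.1395 Y67.8275
M4 S504
G01 X200.8517 Y71.7901 F1395
G01 X196.2761 Y71.7901
G01 X193.9883 Y67.8275
G01 X196.2761 Y63.8649
G01 X200.8517 Y63.8649
G01 X203.1395 Y67.8275
M5
G0 X0.0000 Y0.0000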